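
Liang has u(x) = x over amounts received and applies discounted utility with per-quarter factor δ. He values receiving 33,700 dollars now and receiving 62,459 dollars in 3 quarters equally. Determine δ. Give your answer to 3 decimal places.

δ ≈ 0.814

Equating discounted utilities: u(33700) = δ^3·u(62459) ⇒ δ^3 = u(33700)/u(62459).
With u(x) = x: δ^3 = 33700/62459 = 0.53955.
Taking the cube root: δ = 0.53955^(1/3) ≈ 0.814.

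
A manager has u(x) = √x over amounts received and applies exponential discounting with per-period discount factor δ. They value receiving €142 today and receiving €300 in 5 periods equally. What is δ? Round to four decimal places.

δ ≈ 0.9279

The payoff in 5 periods is discounted by δ^5, so u(142) = δ^5·u(300) and δ^5 = u(142)/u(300).
Since u(x) = √x, δ^5 = √(142/300) = 0.68799.
Hence δ = (0.68799)^(1/5) = 0.927933.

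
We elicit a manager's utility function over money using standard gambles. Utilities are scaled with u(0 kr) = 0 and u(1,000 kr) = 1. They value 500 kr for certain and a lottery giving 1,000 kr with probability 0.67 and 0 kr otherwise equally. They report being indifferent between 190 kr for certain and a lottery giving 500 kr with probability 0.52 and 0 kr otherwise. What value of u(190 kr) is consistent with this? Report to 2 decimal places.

0.35

The first gamble pins u(500 kr): it must equal 0.67·1 + 0.33·0 = 0.67.
The second indifference gives u(190 kr) = 0.52·u(500 kr) + 0.48·u(0 kr) = 0.52·0.67 + 0.48·0.00 = 0.3484.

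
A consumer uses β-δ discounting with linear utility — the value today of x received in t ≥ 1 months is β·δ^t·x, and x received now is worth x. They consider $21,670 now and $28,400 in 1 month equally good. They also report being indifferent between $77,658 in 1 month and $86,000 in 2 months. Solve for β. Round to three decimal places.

Both payoffs in the second observation are in the future, so β drops out: δ^1·77658 = δ^2·86000 ⇒ δ = 77658/86000 = 0.90300.
Substituting δ into 21670 = β·δ·28400: β = 21670/(25645.200) ≈ 0.845.

β ≈ 0.845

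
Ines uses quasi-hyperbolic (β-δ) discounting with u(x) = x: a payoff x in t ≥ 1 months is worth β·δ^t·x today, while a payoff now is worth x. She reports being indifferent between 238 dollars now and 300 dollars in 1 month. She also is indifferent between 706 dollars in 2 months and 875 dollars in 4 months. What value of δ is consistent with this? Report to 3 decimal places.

δ ≈ 0.898

Both payoffs in the second observation are in the future, so β drops out: δ^2·706 = δ^4·875 ⇒ δ^2 = 706/875 = 0.80686, so δ = 0.89825.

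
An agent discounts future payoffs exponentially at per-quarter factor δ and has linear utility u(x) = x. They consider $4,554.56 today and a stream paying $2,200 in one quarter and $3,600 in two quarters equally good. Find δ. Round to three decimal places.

Equating present values: 4554.56 = 2200δ + 3600δ².
So 3600δ² + 2200δ − 4554.56 = 0.
By the quadratic formula (taking the positive root), δ = (−2200 + √70425664.00) / 7200 ≈ 0.860.

δ ≈ 0.860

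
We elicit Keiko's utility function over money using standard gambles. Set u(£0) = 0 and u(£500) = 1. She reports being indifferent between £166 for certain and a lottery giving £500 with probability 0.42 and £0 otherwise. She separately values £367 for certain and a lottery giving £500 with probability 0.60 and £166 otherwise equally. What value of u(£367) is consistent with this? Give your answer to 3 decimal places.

0.768

From the first indifference, u(£166) = 0.42·u(£500) + 0.58·u(£0) = 0.42·1 + 0.58·0 = 0.42.
Chaining: u(£367) = 0.60·1.00 + 0.40·0.42 = 0.7680.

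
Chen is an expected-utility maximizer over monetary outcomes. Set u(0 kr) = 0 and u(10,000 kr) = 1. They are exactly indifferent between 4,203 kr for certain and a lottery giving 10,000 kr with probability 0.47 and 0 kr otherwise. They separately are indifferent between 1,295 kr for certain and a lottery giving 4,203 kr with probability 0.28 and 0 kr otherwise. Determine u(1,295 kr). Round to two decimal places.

0.13

From the first indifference, u(4,203 kr) = 0.47·u(10,000 kr) + 0.53·u(0 kr) = 0.47·1 + 0.53·0 = 0.47.
Chaining: u(1,295 kr) = 0.28·0.47 + 0.72·0.00 = 0.1316.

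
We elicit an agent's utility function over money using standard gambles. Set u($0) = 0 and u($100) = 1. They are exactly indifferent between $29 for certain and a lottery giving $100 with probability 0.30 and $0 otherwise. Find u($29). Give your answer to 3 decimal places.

0.300

u($29) equals the lottery's expected utility: 0.30·1 + 0.70·0 = 0.30.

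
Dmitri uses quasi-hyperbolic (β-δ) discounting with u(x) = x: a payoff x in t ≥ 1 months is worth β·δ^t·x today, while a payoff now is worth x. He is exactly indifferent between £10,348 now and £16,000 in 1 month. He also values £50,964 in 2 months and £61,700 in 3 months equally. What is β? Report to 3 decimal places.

β ≈ 0.783

Both payoffs in the second observation are in the future, so β drops out: δ^2·50964 = δ^3·61700 ⇒ δ = 50964/61700 = 0.82600.
The first indifference: 10348 = β·δ·16000, so β = 10348/(δ·16000) = 10348/(0.82600·16000) ≈ 0.783.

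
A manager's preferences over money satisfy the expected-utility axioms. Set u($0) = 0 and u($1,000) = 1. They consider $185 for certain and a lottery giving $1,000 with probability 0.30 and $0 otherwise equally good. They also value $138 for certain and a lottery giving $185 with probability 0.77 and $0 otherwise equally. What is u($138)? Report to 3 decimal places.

The first gamble pins u($185): it must equal 0.30·1 + 0.70·0 = 0.30.
Chaining: u($138) = 0.77·0.30 + 0.23·0.00 = 0.2310.

0.231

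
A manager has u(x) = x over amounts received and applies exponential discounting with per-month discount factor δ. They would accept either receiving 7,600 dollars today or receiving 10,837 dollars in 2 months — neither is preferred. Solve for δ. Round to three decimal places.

δ ≈ 0.837

Indifference means u(7600) = δ^2 · u(10837), so δ^2 = u(7600)/u(10837).
With u(x) = x: δ^2 = 7600/10837 = 0.70130.
Taking the square root: δ = 0.70130^(1/2) ≈ 0.837.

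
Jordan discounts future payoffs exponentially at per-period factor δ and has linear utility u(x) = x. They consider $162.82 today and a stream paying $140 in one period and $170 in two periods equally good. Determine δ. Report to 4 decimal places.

δ ≈ 0.6500

Present value of the stream is 140·δ + 170·δ². Indifference gives 140δ + 170δ² = 162.82.
Rearranged: 170δ² + 140δ − 162.82 = 0.
δ = (−140 + √(140² + 4·170·162.82)) / (2·170) = (−140 + √130317.60) / 340 ≈ 0.6500.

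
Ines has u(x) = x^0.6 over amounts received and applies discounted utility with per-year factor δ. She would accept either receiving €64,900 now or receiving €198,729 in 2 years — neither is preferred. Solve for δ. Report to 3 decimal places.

The payoff in 2 years is discounted by δ^2, so u(64900) = δ^2·u(198729) and δ^2 = u(64900)/u(198729).
With u(x) = x^0.6: δ^2 = 64900^0.6/198729^0.6 = (64900/198729)^0.6 = 0.51096.
Hence δ = (0.51096)^(1/2) = 0.71482.

δ ≈ 0.715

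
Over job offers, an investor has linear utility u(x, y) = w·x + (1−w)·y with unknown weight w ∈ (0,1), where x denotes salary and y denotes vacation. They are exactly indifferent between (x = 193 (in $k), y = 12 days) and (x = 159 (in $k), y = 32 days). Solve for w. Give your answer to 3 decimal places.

w = 0.370

u(193,12) = u(159,32) means w·193 + (1−w)·12 = w·159 + (1−w)·32.
w·(193−159) = (1−w)·(32−12), i.e. w·34 = (1−w)·20.
The marginal rate of substitution is 20/34, so w = 20/(34+20) = 0.370.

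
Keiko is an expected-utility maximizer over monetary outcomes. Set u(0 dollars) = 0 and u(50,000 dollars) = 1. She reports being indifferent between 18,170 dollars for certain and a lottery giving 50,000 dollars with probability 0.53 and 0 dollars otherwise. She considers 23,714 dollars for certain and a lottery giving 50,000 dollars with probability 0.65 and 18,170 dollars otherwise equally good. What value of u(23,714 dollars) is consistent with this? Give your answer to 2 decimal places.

0.84

The first gamble pins u(18,170 dollars): it must equal 0.53·1 + 0.47·0 = 0.53.
Then u(23,714 dollars) = 0.65·u(50,000 dollars) + 0.35·u(18,170 dollars) = 0.65·1.00 + 0.35·0.53 = 0.8355.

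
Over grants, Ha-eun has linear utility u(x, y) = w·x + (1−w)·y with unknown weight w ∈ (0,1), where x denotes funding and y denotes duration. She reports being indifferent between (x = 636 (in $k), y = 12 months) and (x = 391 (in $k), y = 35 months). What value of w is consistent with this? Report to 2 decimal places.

u(636,12) = u(391,35) means w·636 + (1−w)·12 = w·391 + (1−w)·35.
Collecting terms: w·245 = (1−w)·23.
Hence w = 23/(245+23) = 23/268 = 0.09.

w = 0.09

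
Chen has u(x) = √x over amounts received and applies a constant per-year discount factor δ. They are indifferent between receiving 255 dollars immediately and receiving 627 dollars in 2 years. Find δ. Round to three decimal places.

The payoff in 2 years is discounted by δ^2, so u(255) = δ^2·u(627) and δ^2 = u(255)/u(627).
With u(x) = √x: δ^2 = √255/√627 = √(255/627) = 0.63773.
So δ = 0.63773^(1/2) ≈ 0.799.

δ ≈ 0.799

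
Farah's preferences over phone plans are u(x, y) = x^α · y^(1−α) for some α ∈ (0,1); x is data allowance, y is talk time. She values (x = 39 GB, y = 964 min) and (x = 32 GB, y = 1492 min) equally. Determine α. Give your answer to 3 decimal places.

α ≈ 0.688

Set the two utilities equal: 39^α·964^(1−α) = 32^α·1492^(1−α).
(39/32)^α = (1492/964)^(1−α); take logs: α·ln(39/32) = (1−α)·ln(1492/964), i.e. α·0.197826 = (1−α)·0.436781.
With A = 0.197826 and B = 0.436781: α·A = (1−α)·B, so α = B/(A+B) = 0.436781/0.634607 ≈ 0.688.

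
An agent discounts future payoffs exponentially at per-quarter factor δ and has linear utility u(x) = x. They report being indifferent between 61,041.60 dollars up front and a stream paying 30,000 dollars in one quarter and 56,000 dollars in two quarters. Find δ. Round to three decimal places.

δ ≈ 0.810

Equating present values: 61041.60 = 30000δ + 56000δ².
That is, 56000δ² + 30000δ − 61041.60 = 0, a quadratic in δ.
By the quadratic formula (taking the positive root), δ = (−30000 + √14573318400.00) / 112000 ≈ 0.810.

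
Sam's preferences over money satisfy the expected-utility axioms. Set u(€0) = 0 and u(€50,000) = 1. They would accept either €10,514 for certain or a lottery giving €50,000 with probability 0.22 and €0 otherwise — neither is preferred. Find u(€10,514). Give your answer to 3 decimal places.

0.220

By the standard-gamble method, u(€10,514) is just the indifference probability on the best outcome: 0.22.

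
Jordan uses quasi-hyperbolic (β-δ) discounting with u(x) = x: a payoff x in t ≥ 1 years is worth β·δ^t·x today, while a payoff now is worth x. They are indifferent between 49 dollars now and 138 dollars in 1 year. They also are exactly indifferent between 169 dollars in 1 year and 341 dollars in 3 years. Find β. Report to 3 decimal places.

β ≈ 0.504

Both payoffs in the second observation are in the future, so β drops out: δ^1·169 = δ^3·341 ⇒ δ^2 = 169/341 = 0.49560, so δ = 0.70399.
Now use the now-vs-future pair: 49 = β·δ·138 gives β = 49/(0.70399·138) ≈ 0.504.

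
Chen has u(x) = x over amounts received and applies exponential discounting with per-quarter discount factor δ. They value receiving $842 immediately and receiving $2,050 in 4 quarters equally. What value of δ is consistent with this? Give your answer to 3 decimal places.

δ ≈ 0.801

Equating discounted utilities: u(842) = δ^4·u(2050) ⇒ δ^4 = u(842)/u(2050).
With u(x) = x: δ^4 = 842/2050 = 0.41073.
Hence δ = (0.41073)^(1/4) = 0.80055.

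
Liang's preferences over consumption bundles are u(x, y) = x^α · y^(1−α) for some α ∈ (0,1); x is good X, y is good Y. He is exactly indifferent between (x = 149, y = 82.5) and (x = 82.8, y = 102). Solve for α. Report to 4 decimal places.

α ≈ 0.2653

Set the two utilities equal: 149^α·82.5^(1−α) = 82.8^α·102^(1−α).
(149/82.8)^α = (102/82.5)^(1−α); take logs: α·ln(149/82.8) = (1−α)·ln(102/82.5), i.e. α·0.5875182 = (1−α)·0.2121745.
Thus α·(0.7996927) = 0.2121745, so α = 0.2121745/0.7996927 ≈ 0.2653.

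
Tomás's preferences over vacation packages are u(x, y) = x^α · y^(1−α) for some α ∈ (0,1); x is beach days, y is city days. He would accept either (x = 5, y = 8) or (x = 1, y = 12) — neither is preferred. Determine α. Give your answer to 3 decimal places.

The Cobb–Douglas utilities coincide, so 5^α·8^(1−α) = 1^α·12^(1−α).
Rearrange to (5/1)^α = (12/8)^(1−α) and take logs: α·1.609438 = (1−α)·0.405465.
So α/(1−α) = (0.405465)/(1.609438) = 0.251930, and α = 0.251930/1.251930 ≈ 0.201.

α ≈ 0.201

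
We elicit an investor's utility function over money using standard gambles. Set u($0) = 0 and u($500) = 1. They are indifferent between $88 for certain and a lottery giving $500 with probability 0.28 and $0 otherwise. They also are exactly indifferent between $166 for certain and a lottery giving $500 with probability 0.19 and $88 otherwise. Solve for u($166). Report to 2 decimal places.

The first gamble pins u($88): it must equal 0.28·1 + 0.72·0 = 0.28.
The second indifference gives u($166) = 0.19·u($500) + 0.81·u($88) = 0.19·1.00 + 0.81·0.28 = 0.4168.

0.42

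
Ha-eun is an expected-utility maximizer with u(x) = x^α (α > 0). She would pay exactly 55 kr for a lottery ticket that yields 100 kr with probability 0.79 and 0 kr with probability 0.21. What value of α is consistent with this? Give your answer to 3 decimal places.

Since u(0) = 0, the lottery's EU is 0.79·100^α.
Setting u(55) equal to that: 55^α = 0.79·100^α ⇒ (55/100)^α = 0.79.
α = ln(0.79) / ln(55/100) = -0.235722/-0.597837 ≈ 0.394.

α ≈ 0.394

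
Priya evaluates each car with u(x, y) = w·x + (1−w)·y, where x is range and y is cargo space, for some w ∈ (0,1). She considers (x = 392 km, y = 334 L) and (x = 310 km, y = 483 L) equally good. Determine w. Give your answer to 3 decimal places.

w = 0.645

Equating utilities: w·392 + (1−w)·334 = w·310 + (1−w)·483.
w·(392−310) = (1−w)·(483−334), i.e. w·82 = (1−w)·149.
Hence w = 149/(82+149) = 149/231 = 0.645.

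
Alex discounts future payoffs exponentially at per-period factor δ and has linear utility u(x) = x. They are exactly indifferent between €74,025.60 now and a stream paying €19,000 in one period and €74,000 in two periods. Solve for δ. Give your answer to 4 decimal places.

δ ≈ 0.8800

The stream is worth 19000δ + 74000δ² today, so 19000δ + 74000δ² = 74025.60.
That is, 74000δ² + 19000δ − 74025.60 = 0, a quadratic in δ.
By the quadratic formula (taking the positive root), δ = (−19000 + √22272577600.00) / 148000 ≈ 0.8800.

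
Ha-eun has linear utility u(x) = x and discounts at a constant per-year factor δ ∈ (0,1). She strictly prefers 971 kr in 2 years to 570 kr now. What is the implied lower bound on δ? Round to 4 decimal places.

δ > 0.7662

The preference means 570 < δ^2·971.
So δ^2 > 570/971 = 0.58702; taking the square root of both positive sides preserves the inequality.
δ > 0.58702^(1/2) = 0.7662.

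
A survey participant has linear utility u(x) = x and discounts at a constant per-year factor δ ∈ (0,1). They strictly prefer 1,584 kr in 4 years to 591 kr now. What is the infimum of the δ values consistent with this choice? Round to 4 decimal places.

δ > 0.7816

Under u(x) = x this choice says 591 < δ^4·1584.
Hence δ^4 > 591/1584 = 0.37311, and x ↦ x^(1/4) is increasing on (0,∞).
δ > (591/1584)^(1/4) ≈ 0.7816.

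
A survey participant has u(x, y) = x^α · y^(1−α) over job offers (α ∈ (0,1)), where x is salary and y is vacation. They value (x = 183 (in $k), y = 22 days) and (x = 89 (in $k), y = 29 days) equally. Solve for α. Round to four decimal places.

α ≈ 0.2771

The Cobb–Douglas utilities coincide, so 183^α·22^(1−α) = 89^α·29^(1−α).
Rearrange to (183/89)^α = (29/22)^(1−α) and take logs: α·0.7208498 = (1−α)·0.2762534.
With A = 0.7208498 and B = 0.2762534: α·A = (1−α)·B, so α = B/(A+B) = 0.2762534/0.9971032 ≈ 0.2771.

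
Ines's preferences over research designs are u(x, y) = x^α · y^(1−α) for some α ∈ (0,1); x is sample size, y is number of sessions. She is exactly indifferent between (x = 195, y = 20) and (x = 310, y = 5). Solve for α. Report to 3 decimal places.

α ≈ 0.749

Set the two utilities equal: 195^α·20^(1−α) = 310^α·5^(1−α).
Taking logs: α·ln 195 + (1−α)·ln 20 = α·ln 310 + (1−α)·ln 5, i.e. α·-0.463573 = (1−α)·-1.386294.
Thus α·(-1.849867) = -1.386294, so α = -1.386294/-1.849867 ≈ 0.749.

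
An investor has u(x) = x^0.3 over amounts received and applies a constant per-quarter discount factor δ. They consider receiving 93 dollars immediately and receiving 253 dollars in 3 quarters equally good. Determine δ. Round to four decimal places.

δ ≈ 0.9048

Equating discounted utilities: u(93) = δ^3·u(253) ⇒ δ^3 = u(93)/u(253).
Since u(x) = x^0.3, δ^3 = (93/253)^0.3 = 0.36759^0.3 = 0.74064.
Hence δ = (0.74064)^(1/3) = 0.904766.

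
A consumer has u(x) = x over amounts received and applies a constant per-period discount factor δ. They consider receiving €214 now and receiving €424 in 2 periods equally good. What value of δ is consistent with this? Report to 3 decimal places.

Indifference means u(214) = δ^2 · u(424), so δ^2 = u(214)/u(424).
With u(x) = x: δ^2 = 214/424 = 0.50472.
Taking the square root: δ = 0.50472^(1/2) ≈ 0.710.

δ ≈ 0.710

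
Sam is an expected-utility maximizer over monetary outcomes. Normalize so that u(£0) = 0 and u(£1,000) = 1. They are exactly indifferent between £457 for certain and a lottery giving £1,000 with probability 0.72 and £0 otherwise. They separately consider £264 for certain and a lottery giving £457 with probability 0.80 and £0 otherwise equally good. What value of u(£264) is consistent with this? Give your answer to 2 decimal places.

0.58

From the first indifference, u(£457) = 0.72·u(£1,000) + 0.28·u(£0) = 0.72·1 + 0.28·0 = 0.72.
Chaining: u(£264) = 0.80·0.72 + 0.20·0.00 = 0.5760.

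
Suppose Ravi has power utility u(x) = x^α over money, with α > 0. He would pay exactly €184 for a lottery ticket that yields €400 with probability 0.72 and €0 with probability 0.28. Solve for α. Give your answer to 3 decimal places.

The lottery's expected utility is 0.72·u(400) + 0.28·u(0) = 0.72·400^α (since u(0) = 0 for α > 0).
Indifference: 184^α = 0.72·400^α, so (184/400)^α = 0.72.
Take logs: α = ln 0.72 / ln(184/400) ≈ 0.42304.

α ≈ 0.423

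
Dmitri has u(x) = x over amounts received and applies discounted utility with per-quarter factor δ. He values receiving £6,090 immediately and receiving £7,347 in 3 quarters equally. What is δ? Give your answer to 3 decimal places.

Equating discounted utilities: u(6090) = δ^3·u(7347) ⇒ δ^3 = u(6090)/u(7347).
With u(x) = x: δ^3 = 6090/7347 = 0.82891.
Hence δ = (0.82891)^(1/3) = 0.93937.

δ ≈ 0.939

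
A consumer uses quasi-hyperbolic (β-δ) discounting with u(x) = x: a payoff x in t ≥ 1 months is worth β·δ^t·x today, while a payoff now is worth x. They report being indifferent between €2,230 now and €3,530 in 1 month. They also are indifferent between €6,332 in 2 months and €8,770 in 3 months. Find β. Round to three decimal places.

Both payoffs in the second observation are in the future, so β drops out: δ^2·6332 = δ^3·8770 ⇒ δ = 6332/8770 = 0.72201.
The first indifference: 2230 = β·δ·3530, so β = 2230/(δ·3530) = 2230/(0.72201·3530) ≈ 0.875.

β ≈ 0.875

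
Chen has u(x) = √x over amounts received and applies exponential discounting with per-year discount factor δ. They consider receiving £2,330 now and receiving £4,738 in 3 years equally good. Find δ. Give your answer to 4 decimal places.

δ ≈ 0.8884

Equating discounted utilities: u(2330) = δ^3·u(4738) ⇒ δ^3 = u(2330)/u(4738).
Since u(x) = √x, δ^3 = √(2330/4738) = 0.70126.
Taking the cube root: δ = 0.70126^(1/3) ≈ 0.8884.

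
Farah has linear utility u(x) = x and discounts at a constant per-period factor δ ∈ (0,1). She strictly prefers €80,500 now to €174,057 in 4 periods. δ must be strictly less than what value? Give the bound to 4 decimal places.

The preference means 80500 > δ^4·174057.
Hence δ^4 < 80500/174057 = 0.46249, and x ↦ x^(1/4) is increasing on (0,∞).
δ < (80500/174057)^(1/4) ≈ 0.8247.

δ < 0.8247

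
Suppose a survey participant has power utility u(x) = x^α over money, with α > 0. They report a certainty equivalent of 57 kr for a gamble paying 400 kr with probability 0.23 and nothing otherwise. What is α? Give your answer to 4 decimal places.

α ≈ 0.7543

The lottery's expected utility is 0.23·u(400) + 0.77·u(0) = 0.23·400^α (since u(0) = 0 for α > 0).
Setting u(57) equal to that: 57^α = 0.23·400^α ⇒ (57/400)^α = 0.23.
α = ln(0.23) / ln(57/400) = -1.4696760/-1.9484133 ≈ 0.7543.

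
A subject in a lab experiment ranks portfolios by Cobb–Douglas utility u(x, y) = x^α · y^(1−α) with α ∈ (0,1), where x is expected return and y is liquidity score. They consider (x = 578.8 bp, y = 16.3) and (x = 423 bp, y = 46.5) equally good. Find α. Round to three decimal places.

α ≈ 0.770

The Cobb–Douglas utilities coincide, so 578.8^α·16.3^(1−α) = 423^α·46.5^(1−α).
Taking logs: α·ln 578.8 + (1−α)·ln 16.3 = α·ln 423 + (1−α)·ln 46.5, i.e. α·0.313585 = (1−α)·1.048287.
So α/(1−α) = (1.048287)/(0.313585) = 3.342912, and α = 3.342912/4.342912 ≈ 0.770.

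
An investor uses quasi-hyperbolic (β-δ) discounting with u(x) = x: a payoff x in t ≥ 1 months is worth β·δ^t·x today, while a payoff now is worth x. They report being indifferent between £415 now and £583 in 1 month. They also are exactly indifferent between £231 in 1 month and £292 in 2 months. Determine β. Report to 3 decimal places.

From the later pair, β·δ^1·231 = β·δ^2·292; dividing through, δ = 231/292 = 0.79110.
Now use the now-vs-future pair: 415 = β·δ·583 gives β = 415/(0.79110·583) ≈ 0.900.

β ≈ 0.900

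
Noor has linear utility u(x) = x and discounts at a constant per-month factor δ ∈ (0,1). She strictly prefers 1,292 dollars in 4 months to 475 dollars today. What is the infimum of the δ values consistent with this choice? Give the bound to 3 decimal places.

δ > 0.779

Under u(x) = x this choice says 475 < δ^4·1292.
So δ^4 > 475/1292 = 0.36765; taking the 4th root of both positive sides preserves the inequality.
δ > 0.36765^(1/4) = 0.779.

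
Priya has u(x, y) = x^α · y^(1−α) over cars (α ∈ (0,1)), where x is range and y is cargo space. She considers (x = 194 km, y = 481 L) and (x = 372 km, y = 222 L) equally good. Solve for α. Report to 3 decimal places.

α ≈ 0.543

Set the two utilities equal: 194^α·481^(1−α) = 372^α·222^(1−α).
(194/372)^α = (222/481)^(1−α); take logs: α·ln(194/372) = (1−α)·ln(222/481), i.e. α·-0.651036 = (1−α)·-0.773190.
Thus α·(-1.424226) = -0.773190, so α = -0.773190/-1.424226 ≈ 0.543.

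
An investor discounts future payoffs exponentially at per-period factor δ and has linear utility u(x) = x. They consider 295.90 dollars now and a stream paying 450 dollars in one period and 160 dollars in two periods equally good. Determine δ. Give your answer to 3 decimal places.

Present value of the stream is 450·δ + 160·δ². Indifference gives 450δ + 160δ² = 295.90.
Rearranged: 160δ² + 450δ − 295.90 = 0.
By the quadratic formula (taking the positive root), δ = (−450 + √391876.00) / 320 ≈ 0.550.

δ ≈ 0.550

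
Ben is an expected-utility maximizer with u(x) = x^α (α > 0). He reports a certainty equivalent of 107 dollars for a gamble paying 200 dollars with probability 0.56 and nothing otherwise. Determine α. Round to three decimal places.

EU(lottery) = 0.56·200^α + 0.44·0 = 0.56·200^α.
Setting u(107) equal to that: 107^α = 0.56·200^α ⇒ (107/200)^α = 0.56.
α = ln(0.56) / ln(107/200) = -0.579818/-0.625489 ≈ 0.927.

α ≈ 0.927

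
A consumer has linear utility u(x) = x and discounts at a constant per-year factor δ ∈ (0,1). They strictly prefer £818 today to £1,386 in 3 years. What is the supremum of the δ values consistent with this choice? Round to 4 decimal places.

Comparing present values: 818 > δ^3·1386.
So δ^3 < 818/1386 = 0.59019; taking the cube root of both positive sides preserves the inequality.
δ < 0.59019^(1/3) = 0.8388.

δ < 0.8388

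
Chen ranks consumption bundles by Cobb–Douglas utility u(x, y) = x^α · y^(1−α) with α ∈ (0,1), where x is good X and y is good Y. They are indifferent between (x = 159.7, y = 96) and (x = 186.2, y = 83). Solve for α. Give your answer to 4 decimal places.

The Cobb–Douglas utilities coincide, so 159.7^α·96^(1−α) = 186.2^α·83^(1−α).
(159.7/186.2)^α = (83/96)^(1−α); take logs: α·ln(159.7/186.2) = (1−α)·ln(83/96), i.e. α·-0.1535243 = (1−α)·-0.1455076.
So α/(1−α) = (-0.1455076)/(-0.1535243) = 0.9477822, and α = 0.9477822/1.9477822 ≈ 0.4866.

α ≈ 0.4866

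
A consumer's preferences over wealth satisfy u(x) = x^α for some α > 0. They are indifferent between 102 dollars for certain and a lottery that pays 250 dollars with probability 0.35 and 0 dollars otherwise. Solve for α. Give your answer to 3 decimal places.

EU(lottery) = 0.35·250^α + 0.65·0 = 0.35·250^α.
Indifference: 102^α = 0.35·250^α, so (102/250)^α = 0.35.
Taking logs: α·ln(102/250) = ln(0.35), so α = -1.049822 / -0.896488 ≈ 1.171.

α ≈ 1.171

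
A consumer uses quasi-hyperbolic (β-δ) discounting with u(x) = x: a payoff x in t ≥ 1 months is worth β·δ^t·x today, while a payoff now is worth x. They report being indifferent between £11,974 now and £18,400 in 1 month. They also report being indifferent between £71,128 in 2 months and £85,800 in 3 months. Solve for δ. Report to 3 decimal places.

δ ≈ 0.829

The second indifference involves only future payoffs, so β cancels: β·δ^2·71128 = β·δ^3·85800, giving δ = 71128/85800 = 0.82900.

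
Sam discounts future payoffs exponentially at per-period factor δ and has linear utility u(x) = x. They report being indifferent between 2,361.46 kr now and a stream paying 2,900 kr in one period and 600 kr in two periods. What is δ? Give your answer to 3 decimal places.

δ ≈ 0.710

Present value of the stream is 2900·δ + 600·δ². Indifference gives 2900δ + 600δ² = 2361.46.
So 600δ² + 2900δ − 2361.46 = 0.
By the quadratic formula (taking the positive root), δ = (−2900 + √14077504.00) / 1200 ≈ 0.710.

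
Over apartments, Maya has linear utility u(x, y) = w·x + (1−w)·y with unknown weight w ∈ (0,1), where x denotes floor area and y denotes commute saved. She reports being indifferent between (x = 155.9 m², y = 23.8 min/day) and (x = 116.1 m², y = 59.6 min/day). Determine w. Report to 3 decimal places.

Indifference: w·155.9 + (1−w)·23.8 = w·116.1 + (1−w)·59.6.
w·(155.9−116.1) = (1−w)·(59.6−23.8), i.e. w·39.8 = (1−w)·35.8.
The marginal rate of substitution is 35.8/39.8, so w = 35.8/(39.8+35.8) = 0.474.

w = 0.474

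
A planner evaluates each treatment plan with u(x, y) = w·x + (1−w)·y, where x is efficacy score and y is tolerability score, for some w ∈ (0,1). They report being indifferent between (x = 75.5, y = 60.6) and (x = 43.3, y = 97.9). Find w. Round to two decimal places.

u(75.5,60.6) = u(43.3,97.9) means w·75.5 + (1−w)·60.6 = w·43.3 + (1−w)·97.9.
w·(75.5−43.3) = (1−w)·(97.9−60.6), i.e. w·32.2 = (1−w)·37.3.
The marginal rate of substitution is 37.3/32.2, so w = 37.3/(32.2+37.3) = 0.54.

w = 0.54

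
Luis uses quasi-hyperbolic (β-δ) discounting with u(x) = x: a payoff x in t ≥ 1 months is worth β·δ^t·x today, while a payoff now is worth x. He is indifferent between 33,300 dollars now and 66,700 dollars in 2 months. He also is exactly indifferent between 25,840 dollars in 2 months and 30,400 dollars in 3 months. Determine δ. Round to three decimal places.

Both payoffs in the second observation are in the future, so β drops out: δ^2·25840 = δ^3·30400 ⇒ δ = 25840/30400 = 0.85000.

δ ≈ 0.850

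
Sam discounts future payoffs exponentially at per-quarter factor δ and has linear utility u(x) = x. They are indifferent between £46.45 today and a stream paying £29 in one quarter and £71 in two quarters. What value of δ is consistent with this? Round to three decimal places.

δ ≈ 0.630

Present value of the stream is 29·δ + 71·δ². Indifference gives 29δ + 71δ² = 46.45.
That is, 71δ² + 29δ − 46.45 = 0, a quadratic in δ.
δ = (−29 + √(29² + 4·71·46.45)) / (2·71) = (−29 + √14032.80) / 142 ≈ 0.630.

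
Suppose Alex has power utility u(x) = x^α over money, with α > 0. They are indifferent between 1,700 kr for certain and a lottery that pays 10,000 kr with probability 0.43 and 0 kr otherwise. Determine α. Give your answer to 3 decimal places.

Since u(0) = 0, the lottery's EU is 0.43·10000^α.
Setting u(1700) equal to that: 1700^α = 0.43·10000^α ⇒ (1700/10000)^α = 0.43.
α = ln(0.43) / ln(1700/10000) = -0.843970/-1.771957 ≈ 0.476.

α ≈ 0.476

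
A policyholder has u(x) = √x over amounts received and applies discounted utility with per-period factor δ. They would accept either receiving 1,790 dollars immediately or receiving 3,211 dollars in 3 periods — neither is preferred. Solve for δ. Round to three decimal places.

δ ≈ 0.907

Equating discounted utilities: u(1790) = δ^3·u(3211) ⇒ δ^3 = u(1790)/u(3211).
Since u(x) = √x, δ^3 = √(1790/3211) = 0.74663.
Hence δ = (0.74663)^(1/3) = 0.90720.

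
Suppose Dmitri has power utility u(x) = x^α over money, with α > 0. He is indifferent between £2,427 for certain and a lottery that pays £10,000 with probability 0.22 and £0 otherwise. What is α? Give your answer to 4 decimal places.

α ≈ 1.0694

EU(lottery) = 0.22·10000^α + 0.78·0 = 0.22·10000^α.
Equating: 2427^α = 0.22·10000^α, i.e. 0.2427^α = 0.22.
Taking logs: α·ln(2427/10000) = ln(0.22), so α = -1.5141277 / -1.4159292 ≈ 1.0694.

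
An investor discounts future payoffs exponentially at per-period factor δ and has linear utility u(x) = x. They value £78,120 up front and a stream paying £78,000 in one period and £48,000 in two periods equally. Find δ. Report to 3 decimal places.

The stream is worth 78000δ + 48000δ² today, so 78000δ + 48000δ² = 78120.
So 48000δ² + 78000δ − 78120 = 0.
δ = (−78000 + √(78000² + 4·48000·78120)) / (2·48000) = (−78000 + √21083040000.00) / 96000 ≈ 0.700.

δ ≈ 0.700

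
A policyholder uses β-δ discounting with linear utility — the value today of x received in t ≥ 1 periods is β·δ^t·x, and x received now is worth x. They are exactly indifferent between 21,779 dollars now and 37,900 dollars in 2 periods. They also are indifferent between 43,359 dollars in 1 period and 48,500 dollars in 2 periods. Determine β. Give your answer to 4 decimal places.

β ≈ 0.7190

From the later pair, β·δ^1·43359 = β·δ^2·48500; dividing through, δ = 43359/48500 = 0.89400.
Substituting δ into 21779 = β·δ^2·37900: β = 21779/(30291.044) ≈ 0.7190.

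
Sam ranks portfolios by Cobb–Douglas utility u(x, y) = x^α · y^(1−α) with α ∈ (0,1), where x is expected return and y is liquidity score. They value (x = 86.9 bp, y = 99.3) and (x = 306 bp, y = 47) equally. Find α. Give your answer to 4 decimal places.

Indifference: 86.9^α · 99.3^(1−α) = 306^α · 47^(1−α).
Taking logs: α·ln 86.9 + (1−α)·ln 99.3 = α·ln 306 + (1−α)·ln 47, i.e. α·-1.2588271 = (1−α)·-0.7479980.
Thus α·(-2.0068251) = -0.7479980, so α = -0.7479980/-2.0068251 ≈ 0.3727.

α ≈ 0.3727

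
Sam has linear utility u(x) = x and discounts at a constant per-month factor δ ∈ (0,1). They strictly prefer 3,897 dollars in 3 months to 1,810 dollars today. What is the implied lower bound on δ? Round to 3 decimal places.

Comparing present values: 1810 < δ^3·3897.
Dividing by 3897: δ^3 > 0.46446. Both sides are positive, so the cube root keeps the direction.
δ > 0.46446^(1/3) = 0.774.

δ > 0.774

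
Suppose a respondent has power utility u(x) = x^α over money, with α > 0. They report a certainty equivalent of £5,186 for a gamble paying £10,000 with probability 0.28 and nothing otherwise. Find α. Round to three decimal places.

α ≈ 1.939

EU(lottery) = 0.28·10000^α + 0.72·0 = 0.28·10000^α.
Equating: 5186^α = 0.28·10000^α, i.e. 0.5186^α = 0.28.
Taking logs: α·ln(5186/10000) = ln(0.28), so α = -1.272966 / -0.656622 ≈ 1.939.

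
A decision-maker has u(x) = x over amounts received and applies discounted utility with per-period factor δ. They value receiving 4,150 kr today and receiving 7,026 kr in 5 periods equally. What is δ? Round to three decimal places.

δ ≈ 0.900

Equating discounted utilities: u(4150) = δ^5·u(7026) ⇒ δ^5 = u(4150)/u(7026).
With u(x) = x: δ^5 = 4150/7026 = 0.59066.
Taking the 5th root: δ = 0.59066^(1/5) ≈ 0.900.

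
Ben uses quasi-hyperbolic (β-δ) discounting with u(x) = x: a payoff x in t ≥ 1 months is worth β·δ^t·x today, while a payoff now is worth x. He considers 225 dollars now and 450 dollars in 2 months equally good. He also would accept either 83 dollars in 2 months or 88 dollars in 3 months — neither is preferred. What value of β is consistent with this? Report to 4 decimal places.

The second indifference involves only future payoffs, so β cancels: β·δ^2·83 = β·δ^3·88, giving δ = 83/88 = 0.94318.
Now use the now-vs-future pair: 225 = β·δ^2·450 gives β = 225/(0.88959·450) ≈ 0.5621.

β ≈ 0.5621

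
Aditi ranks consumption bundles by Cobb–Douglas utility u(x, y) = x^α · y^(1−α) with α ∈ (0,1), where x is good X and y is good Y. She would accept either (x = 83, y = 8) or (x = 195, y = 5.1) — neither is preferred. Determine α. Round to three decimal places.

α ≈ 0.345

Set the two utilities equal: 83^α·8^(1−α) = 195^α·5.1^(1−α).
(83/195)^α = (5.1/8)^(1−α); take logs: α·ln(83/195) = (1−α)·ln(5.1/8), i.e. α·-0.854159 = (1−α)·-0.450201.
Thus α·(-1.304360) = -0.450201, so α = -0.450201/-1.304360 ≈ 0.345.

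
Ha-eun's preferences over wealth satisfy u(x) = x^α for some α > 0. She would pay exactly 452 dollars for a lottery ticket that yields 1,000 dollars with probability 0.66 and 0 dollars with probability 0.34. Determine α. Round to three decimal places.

EU(lottery) = 0.66·1000^α + 0.34·0 = 0.66·1000^α.
Indifference: 452^α = 0.66·1000^α, so (452/1000)^α = 0.66.
α = ln(0.66) / ln(452/1000) = -0.415515/-0.794073 ≈ 0.523.

α ≈ 0.523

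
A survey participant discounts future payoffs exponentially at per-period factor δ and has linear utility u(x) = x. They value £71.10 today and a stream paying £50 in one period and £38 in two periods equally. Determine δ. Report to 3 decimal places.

δ ≈ 0.860

The stream is worth 50δ + 38δ² today, so 50δ + 38δ² = 71.10.
So 38δ² + 50δ − 71.10 = 0.
The positive root is δ = [−50 + √(50² + 4·38·71.10)] / (2·38) = (−50 + 115.357)/76 ≈ 0.860.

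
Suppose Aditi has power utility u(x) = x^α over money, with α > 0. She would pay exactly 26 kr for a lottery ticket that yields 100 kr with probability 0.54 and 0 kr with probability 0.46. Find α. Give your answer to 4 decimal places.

α ≈ 0.4574

Since u(0) = 0, the lottery's EU is 0.54·100^α.
Indifference: 26^α = 0.54·100^α, so (26/100)^α = 0.54.
α = ln(0.54) / ln(26/100) = -0.6161861/-1.3470736 ≈ 0.4574.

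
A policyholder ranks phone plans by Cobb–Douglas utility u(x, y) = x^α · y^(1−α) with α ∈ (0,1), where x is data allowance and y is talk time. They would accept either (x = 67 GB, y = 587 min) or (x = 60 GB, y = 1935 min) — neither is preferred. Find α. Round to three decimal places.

α ≈ 0.915

Indifference: 67^α · 587^(1−α) = 60^α · 1935^(1−α).
Taking logs: α·ln 67 + (1−α)·ln 587 = α·ln 60 + (1−α)·ln 1935, i.e. α·0.110348 = (1−α)·1.192838.
With A = 0.110348 and B = 1.192838: α·A = (1−α)·B, so α = B/(A+B) = 1.192838/1.303186 ≈ 0.915.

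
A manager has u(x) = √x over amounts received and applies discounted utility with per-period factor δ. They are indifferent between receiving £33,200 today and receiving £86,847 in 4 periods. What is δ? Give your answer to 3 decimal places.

δ ≈ 0.887

Indifference means u(33200) = δ^4 · u(86847), so δ^4 = u(33200)/u(86847).
Since u(x) = √x, δ^4 = √(33200/86847) = 0.61829.
Taking the 4th root: δ = 0.61829^(1/4) ≈ 0.887.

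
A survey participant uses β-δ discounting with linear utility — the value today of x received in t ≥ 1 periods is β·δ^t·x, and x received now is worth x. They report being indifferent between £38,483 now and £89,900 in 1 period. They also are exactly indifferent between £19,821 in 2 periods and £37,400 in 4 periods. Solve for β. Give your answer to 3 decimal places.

Both payoffs in the second observation are in the future, so β drops out: δ^2·19821 = δ^4·37400 ⇒ δ^2 = 19821/37400 = 0.52997, so δ = 0.72799.
Now use the now-vs-future pair: 38483 = β·δ·89900 gives β = 38483/(0.72799·89900) ≈ 0.588.

β ≈ 0.588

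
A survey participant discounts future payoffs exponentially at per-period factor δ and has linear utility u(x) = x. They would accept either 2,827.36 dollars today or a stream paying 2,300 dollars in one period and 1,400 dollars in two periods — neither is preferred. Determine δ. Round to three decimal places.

Present value of the stream is 2300·δ + 1400·δ². Indifference gives 2300δ + 1400δ² = 2827.36.
That is, 1400δ² + 2300δ − 2827.36 = 0, a quadratic in δ.
The positive root is δ = [−2300 + √(2300² + 4·1400·2827.36)] / (2·1400) = (−2300 + 4596.000)/2800 ≈ 0.820.

δ ≈ 0.820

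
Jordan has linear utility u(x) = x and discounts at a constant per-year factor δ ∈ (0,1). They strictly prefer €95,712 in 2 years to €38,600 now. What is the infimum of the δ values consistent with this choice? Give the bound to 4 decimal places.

Under u(x) = x this choice says 38600 < δ^2·95712.
So δ^2 > 38600/95712 = 0.40329; taking the square root of both positive sides preserves the inequality.
δ > (38600/95712)^(1/2) ≈ 0.6351.

δ > 0.6351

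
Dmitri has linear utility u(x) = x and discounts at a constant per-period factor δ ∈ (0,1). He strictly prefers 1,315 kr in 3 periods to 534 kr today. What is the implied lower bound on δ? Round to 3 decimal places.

Under u(x) = x this choice says 534 < δ^3·1315.
Hence δ^3 > 534/1315 = 0.40608, and x ↦ x^(1/3) is increasing on (0,∞).
δ > 0.40608^(1/3) = 0.741.

δ > 0.741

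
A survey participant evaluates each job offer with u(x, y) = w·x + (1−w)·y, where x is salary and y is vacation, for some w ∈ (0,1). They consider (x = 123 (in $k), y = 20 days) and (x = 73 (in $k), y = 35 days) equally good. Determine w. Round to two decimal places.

u(123,20) = u(73,35) means w·123 + (1−w)·20 = w·73 + (1−w)·35.
Rearranging, 50·w − 15·(1−w) = 0.
The marginal rate of substitution is 15/50, so w = 15/(50+15) = 0.23.

w = 0.23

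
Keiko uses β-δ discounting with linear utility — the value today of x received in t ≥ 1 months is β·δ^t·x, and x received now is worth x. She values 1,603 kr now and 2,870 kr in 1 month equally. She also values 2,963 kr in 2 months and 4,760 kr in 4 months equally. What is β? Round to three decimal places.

β ≈ 0.708

The second indifference involves only future payoffs, so β cancels: β·δ^2·2963 = β·δ^4·4760, giving δ^2 = 2963/4760 = 0.62248, so δ = 0.78897.
Now use the now-vs-future pair: 1603 = β·δ·2870 gives β = 1603/(0.78897·2870) ≈ 0.708.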